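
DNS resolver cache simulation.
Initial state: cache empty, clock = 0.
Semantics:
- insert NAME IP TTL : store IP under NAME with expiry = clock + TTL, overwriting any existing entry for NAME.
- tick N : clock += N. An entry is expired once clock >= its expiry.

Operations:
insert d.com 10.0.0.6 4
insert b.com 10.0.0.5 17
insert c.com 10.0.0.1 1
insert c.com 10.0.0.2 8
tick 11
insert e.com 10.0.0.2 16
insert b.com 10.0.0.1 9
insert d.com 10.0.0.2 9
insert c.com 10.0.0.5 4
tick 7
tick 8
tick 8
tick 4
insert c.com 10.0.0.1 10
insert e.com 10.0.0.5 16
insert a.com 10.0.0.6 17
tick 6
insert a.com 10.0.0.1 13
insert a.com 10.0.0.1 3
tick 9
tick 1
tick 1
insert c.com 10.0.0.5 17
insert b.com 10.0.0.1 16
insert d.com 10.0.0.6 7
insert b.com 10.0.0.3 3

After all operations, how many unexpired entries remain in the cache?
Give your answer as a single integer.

Answer: 3

Derivation:
Op 1: insert d.com -> 10.0.0.6 (expiry=0+4=4). clock=0
Op 2: insert b.com -> 10.0.0.5 (expiry=0+17=17). clock=0
Op 3: insert c.com -> 10.0.0.1 (expiry=0+1=1). clock=0
Op 4: insert c.com -> 10.0.0.2 (expiry=0+8=8). clock=0
Op 5: tick 11 -> clock=11. purged={c.com,d.com}
Op 6: insert e.com -> 10.0.0.2 (expiry=11+16=27). clock=11
Op 7: insert b.com -> 10.0.0.1 (expiry=11+9=20). clock=11
Op 8: insert d.com -> 10.0.0.2 (expiry=11+9=20). clock=11
Op 9: insert c.com -> 10.0.0.5 (expiry=11+4=15). clock=11
Op 10: tick 7 -> clock=18. purged={c.com}
Op 11: tick 8 -> clock=26. purged={b.com,d.com}
Op 12: tick 8 -> clock=34. purged={e.com}
Op 13: tick 4 -> clock=38.
Op 14: insert c.com -> 10.0.0.1 (expiry=38+10=48). clock=38
Op 15: insert e.com -> 10.0.0.5 (expiry=38+16=54). clock=38
Op 16: insert a.com -> 10.0.0.6 (expiry=38+17=55). clock=38
Op 17: tick 6 -> clock=44.
Op 18: insert a.com -> 10.0.0.1 (expiry=44+13=57). clock=44
Op 19: insert a.com -> 10.0.0.1 (expiry=44+3=47). clock=44
Op 20: tick 9 -> clock=53. purged={a.com,c.com}
Op 21: tick 1 -> clock=54. purged={e.com}
Op 22: tick 1 -> clock=55.
Op 23: insert c.com -> 10.0.0.5 (expiry=55+17=72). clock=55
Op 24: insert b.com -> 10.0.0.1 (expiry=55+16=71). clock=55
Op 25: insert d.com -> 10.0.0.6 (expiry=55+7=62). clock=55
Op 26: insert b.com -> 10.0.0.3 (expiry=55+3=58). clock=55
Final cache (unexpired): {b.com,c.com,d.com} -> size=3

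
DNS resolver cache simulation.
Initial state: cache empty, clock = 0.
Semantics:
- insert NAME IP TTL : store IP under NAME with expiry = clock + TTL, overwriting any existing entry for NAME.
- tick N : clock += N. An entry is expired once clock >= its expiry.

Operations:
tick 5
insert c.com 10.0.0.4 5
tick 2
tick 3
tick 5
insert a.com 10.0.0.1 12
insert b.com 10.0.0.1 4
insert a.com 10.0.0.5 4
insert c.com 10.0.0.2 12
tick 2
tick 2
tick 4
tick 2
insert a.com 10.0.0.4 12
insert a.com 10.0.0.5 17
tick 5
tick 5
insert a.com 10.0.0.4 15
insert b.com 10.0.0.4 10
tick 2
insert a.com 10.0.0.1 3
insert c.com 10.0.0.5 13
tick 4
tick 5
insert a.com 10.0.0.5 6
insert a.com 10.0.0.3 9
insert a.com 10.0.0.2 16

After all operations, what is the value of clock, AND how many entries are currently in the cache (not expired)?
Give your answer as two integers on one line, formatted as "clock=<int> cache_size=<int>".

Op 1: tick 5 -> clock=5.
Op 2: insert c.com -> 10.0.0.4 (expiry=5+5=10). clock=5
Op 3: tick 2 -> clock=7.
Op 4: tick 3 -> clock=10. purged={c.com}
Op 5: tick 5 -> clock=15.
Op 6: insert a.com -> 10.0.0.1 (expiry=15+12=27). clock=15
Op 7: insert b.com -> 10.0.0.1 (expiry=15+4=19). clock=15
Op 8: insert a.com -> 10.0.0.5 (expiry=15+4=19). clock=15
Op 9: insert c.com -> 10.0.0.2 (expiry=15+12=27). clock=15
Op 10: tick 2 -> clock=17.
Op 11: tick 2 -> clock=19. purged={a.com,b.com}
Op 12: tick 4 -> clock=23.
Op 13: tick 2 -> clock=25.
Op 14: insert a.com -> 10.0.0.4 (expiry=25+12=37). clock=25
Op 15: insert a.com -> 10.0.0.5 (expiry=25+17=42). clock=25
Op 16: tick 5 -> clock=30. purged={c.com}
Op 17: tick 5 -> clock=35.
Op 18: insert a.com -> 10.0.0.4 (expiry=35+15=50). clock=35
Op 19: insert b.com -> 10.0.0.4 (expiry=35+10=45). clock=35
Op 20: tick 2 -> clock=37.
Op 21: insert a.com -> 10.0.0.1 (expiry=37+3=40). clock=37
Op 22: insert c.com -> 10.0.0.5 (expiry=37+13=50). clock=37
Op 23: tick 4 -> clock=41. purged={a.com}
Op 24: tick 5 -> clock=46. purged={b.com}
Op 25: insert a.com -> 10.0.0.5 (expiry=46+6=52). clock=46
Op 26: insert a.com -> 10.0.0.3 (expiry=46+9=55). clock=46
Op 27: insert a.com -> 10.0.0.2 (expiry=46+16=62). clock=46
Final clock = 46
Final cache (unexpired): {a.com,c.com} -> size=2

Answer: clock=46 cache_size=2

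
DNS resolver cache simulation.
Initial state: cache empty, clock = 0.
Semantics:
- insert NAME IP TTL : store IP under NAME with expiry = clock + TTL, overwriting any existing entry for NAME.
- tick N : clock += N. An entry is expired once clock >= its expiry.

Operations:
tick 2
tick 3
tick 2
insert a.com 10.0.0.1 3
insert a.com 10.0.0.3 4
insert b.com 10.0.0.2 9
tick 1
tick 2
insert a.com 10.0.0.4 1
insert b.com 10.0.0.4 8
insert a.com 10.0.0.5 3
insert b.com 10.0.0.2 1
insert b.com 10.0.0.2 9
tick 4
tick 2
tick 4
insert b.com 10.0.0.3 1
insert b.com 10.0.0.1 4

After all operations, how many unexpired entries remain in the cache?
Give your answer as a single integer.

Op 1: tick 2 -> clock=2.
Op 2: tick 3 -> clock=5.
Op 3: tick 2 -> clock=7.
Op 4: insert a.com -> 10.0.0.1 (expiry=7+3=10). clock=7
Op 5: insert a.com -> 10.0.0.3 (expiry=7+4=11). clock=7
Op 6: insert b.com -> 10.0.0.2 (expiry=7+9=16). clock=7
Op 7: tick 1 -> clock=8.
Op 8: tick 2 -> clock=10.
Op 9: insert a.com -> 10.0.0.4 (expiry=10+1=11). clock=10
Op 10: insert b.com -> 10.0.0.4 (expiry=10+8=18). clock=10
Op 11: insert a.com -> 10.0.0.5 (expiry=10+3=13). clock=10
Op 12: insert b.com -> 10.0.0.2 (expiry=10+1=11). clock=10
Op 13: insert b.com -> 10.0.0.2 (expiry=10+9=19). clock=10
Op 14: tick 4 -> clock=14. purged={a.com}
Op 15: tick 2 -> clock=16.
Op 16: tick 4 -> clock=20. purged={b.com}
Op 17: insert b.com -> 10.0.0.3 (expiry=20+1=21). clock=20
Op 18: insert b.com -> 10.0.0.1 (expiry=20+4=24). clock=20
Final cache (unexpired): {b.com} -> size=1

Answer: 1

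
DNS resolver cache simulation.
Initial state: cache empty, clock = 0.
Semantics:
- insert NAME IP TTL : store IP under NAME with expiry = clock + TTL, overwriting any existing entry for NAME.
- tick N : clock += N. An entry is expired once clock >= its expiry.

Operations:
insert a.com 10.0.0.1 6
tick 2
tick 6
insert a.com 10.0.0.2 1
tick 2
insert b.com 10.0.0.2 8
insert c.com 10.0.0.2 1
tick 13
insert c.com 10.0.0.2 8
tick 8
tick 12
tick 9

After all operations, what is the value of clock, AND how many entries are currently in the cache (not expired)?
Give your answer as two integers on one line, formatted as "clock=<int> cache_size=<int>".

Op 1: insert a.com -> 10.0.0.1 (expiry=0+6=6). clock=0
Op 2: tick 2 -> clock=2.
Op 3: tick 6 -> clock=8. purged={a.com}
Op 4: insert a.com -> 10.0.0.2 (expiry=8+1=9). clock=8
Op 5: tick 2 -> clock=10. purged={a.com}
Op 6: insert b.com -> 10.0.0.2 (expiry=10+8=18). clock=10
Op 7: insert c.com -> 10.0.0.2 (expiry=10+1=11). clock=10
Op 8: tick 13 -> clock=23. purged={b.com,c.com}
Op 9: insert c.com -> 10.0.0.2 (expiry=23+8=31). clock=23
Op 10: tick 8 -> clock=31. purged={c.com}
Op 11: tick 12 -> clock=43.
Op 12: tick 9 -> clock=52.
Final clock = 52
Final cache (unexpired): {} -> size=0

Answer: clock=52 cache_size=0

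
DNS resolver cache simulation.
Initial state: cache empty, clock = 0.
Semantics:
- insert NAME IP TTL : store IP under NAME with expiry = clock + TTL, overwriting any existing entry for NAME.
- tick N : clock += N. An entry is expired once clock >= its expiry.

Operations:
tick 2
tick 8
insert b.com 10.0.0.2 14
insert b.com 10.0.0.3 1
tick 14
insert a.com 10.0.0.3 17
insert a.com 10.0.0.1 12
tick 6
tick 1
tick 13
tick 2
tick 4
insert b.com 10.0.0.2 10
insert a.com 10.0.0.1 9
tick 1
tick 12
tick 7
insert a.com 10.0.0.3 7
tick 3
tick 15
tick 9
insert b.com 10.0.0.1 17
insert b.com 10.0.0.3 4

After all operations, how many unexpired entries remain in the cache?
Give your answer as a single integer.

Answer: 1

Derivation:
Op 1: tick 2 -> clock=2.
Op 2: tick 8 -> clock=10.
Op 3: insert b.com -> 10.0.0.2 (expiry=10+14=24). clock=10
Op 4: insert b.com -> 10.0.0.3 (expiry=10+1=11). clock=10
Op 5: tick 14 -> clock=24. purged={b.com}
Op 6: insert a.com -> 10.0.0.3 (expiry=24+17=41). clock=24
Op 7: insert a.com -> 10.0.0.1 (expiry=24+12=36). clock=24
Op 8: tick 6 -> clock=30.
Op 9: tick 1 -> clock=31.
Op 10: tick 13 -> clock=44. purged={a.com}
Op 11: tick 2 -> clock=46.
Op 12: tick 4 -> clock=50.
Op 13: insert b.com -> 10.0.0.2 (expiry=50+10=60). clock=50
Op 14: insert a.com -> 10.0.0.1 (expiry=50+9=59). clock=50
Op 15: tick 1 -> clock=51.
Op 16: tick 12 -> clock=63. purged={a.com,b.com}
Op 17: tick 7 -> clock=70.
Op 18: insert a.com -> 10.0.0.3 (expiry=70+7=77). clock=70
Op 19: tick 3 -> clock=73.
Op 20: tick 15 -> clock=88. purged={a.com}
Op 21: tick 9 -> clock=97.
Op 22: insert b.com -> 10.0.0.1 (expiry=97+17=114). clock=97
Op 23: insert b.com -> 10.0.0.3 (expiry=97+4=101). clock=97
Final cache (unexpired): {b.com} -> size=1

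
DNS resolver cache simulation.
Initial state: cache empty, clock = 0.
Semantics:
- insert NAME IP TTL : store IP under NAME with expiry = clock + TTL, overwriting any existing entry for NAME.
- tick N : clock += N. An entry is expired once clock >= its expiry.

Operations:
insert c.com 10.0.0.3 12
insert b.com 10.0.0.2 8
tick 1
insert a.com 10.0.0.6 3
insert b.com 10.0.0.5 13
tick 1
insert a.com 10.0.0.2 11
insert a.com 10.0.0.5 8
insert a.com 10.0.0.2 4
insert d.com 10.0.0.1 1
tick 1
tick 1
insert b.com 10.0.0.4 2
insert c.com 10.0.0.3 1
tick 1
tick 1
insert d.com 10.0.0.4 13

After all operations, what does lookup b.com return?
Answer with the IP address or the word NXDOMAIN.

Op 1: insert c.com -> 10.0.0.3 (expiry=0+12=12). clock=0
Op 2: insert b.com -> 10.0.0.2 (expiry=0+8=8). clock=0
Op 3: tick 1 -> clock=1.
Op 4: insert a.com -> 10.0.0.6 (expiry=1+3=4). clock=1
Op 5: insert b.com -> 10.0.0.5 (expiry=1+13=14). clock=1
Op 6: tick 1 -> clock=2.
Op 7: insert a.com -> 10.0.0.2 (expiry=2+11=13). clock=2
Op 8: insert a.com -> 10.0.0.5 (expiry=2+8=10). clock=2
Op 9: insert a.com -> 10.0.0.2 (expiry=2+4=6). clock=2
Op 10: insert d.com -> 10.0.0.1 (expiry=2+1=3). clock=2
Op 11: tick 1 -> clock=3. purged={d.com}
Op 12: tick 1 -> clock=4.
Op 13: insert b.com -> 10.0.0.4 (expiry=4+2=6). clock=4
Op 14: insert c.com -> 10.0.0.3 (expiry=4+1=5). clock=4
Op 15: tick 1 -> clock=5. purged={c.com}
Op 16: tick 1 -> clock=6. purged={a.com,b.com}
Op 17: insert d.com -> 10.0.0.4 (expiry=6+13=19). clock=6
lookup b.com: not in cache (expired or never inserted)

Answer: NXDOMAIN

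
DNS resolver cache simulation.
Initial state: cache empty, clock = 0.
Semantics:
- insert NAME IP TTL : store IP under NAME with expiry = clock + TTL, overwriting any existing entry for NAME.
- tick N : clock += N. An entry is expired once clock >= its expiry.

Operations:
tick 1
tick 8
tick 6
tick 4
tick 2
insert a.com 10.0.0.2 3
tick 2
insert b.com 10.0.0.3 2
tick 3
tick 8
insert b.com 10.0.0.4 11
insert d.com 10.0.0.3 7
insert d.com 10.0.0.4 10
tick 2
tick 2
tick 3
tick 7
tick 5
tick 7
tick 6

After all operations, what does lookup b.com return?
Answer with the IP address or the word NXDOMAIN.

Op 1: tick 1 -> clock=1.
Op 2: tick 8 -> clock=9.
Op 3: tick 6 -> clock=15.
Op 4: tick 4 -> clock=19.
Op 5: tick 2 -> clock=21.
Op 6: insert a.com -> 10.0.0.2 (expiry=21+3=24). clock=21
Op 7: tick 2 -> clock=23.
Op 8: insert b.com -> 10.0.0.3 (expiry=23+2=25). clock=23
Op 9: tick 3 -> clock=26. purged={a.com,b.com}
Op 10: tick 8 -> clock=34.
Op 11: insert b.com -> 10.0.0.4 (expiry=34+11=45). clock=34
Op 12: insert d.com -> 10.0.0.3 (expiry=34+7=41). clock=34
Op 13: insert d.com -> 10.0.0.4 (expiry=34+10=44). clock=34
Op 14: tick 2 -> clock=36.
Op 15: tick 2 -> clock=38.
Op 16: tick 3 -> clock=41.
Op 17: tick 7 -> clock=48. purged={b.com,d.com}
Op 18: tick 5 -> clock=53.
Op 19: tick 7 -> clock=60.
Op 20: tick 6 -> clock=66.
lookup b.com: not in cache (expired or never inserted)

Answer: NXDOMAIN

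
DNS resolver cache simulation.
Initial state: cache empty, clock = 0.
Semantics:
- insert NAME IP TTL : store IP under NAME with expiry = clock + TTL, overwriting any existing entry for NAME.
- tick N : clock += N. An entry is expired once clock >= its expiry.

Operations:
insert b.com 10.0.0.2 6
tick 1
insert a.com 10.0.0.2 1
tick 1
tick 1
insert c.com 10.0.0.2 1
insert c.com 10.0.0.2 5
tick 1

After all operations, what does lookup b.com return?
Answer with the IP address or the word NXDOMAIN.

Answer: 10.0.0.2

Derivation:
Op 1: insert b.com -> 10.0.0.2 (expiry=0+6=6). clock=0
Op 2: tick 1 -> clock=1.
Op 3: insert a.com -> 10.0.0.2 (expiry=1+1=2). clock=1
Op 4: tick 1 -> clock=2. purged={a.com}
Op 5: tick 1 -> clock=3.
Op 6: insert c.com -> 10.0.0.2 (expiry=3+1=4). clock=3
Op 7: insert c.com -> 10.0.0.2 (expiry=3+5=8). clock=3
Op 8: tick 1 -> clock=4.
lookup b.com: present, ip=10.0.0.2 expiry=6 > clock=4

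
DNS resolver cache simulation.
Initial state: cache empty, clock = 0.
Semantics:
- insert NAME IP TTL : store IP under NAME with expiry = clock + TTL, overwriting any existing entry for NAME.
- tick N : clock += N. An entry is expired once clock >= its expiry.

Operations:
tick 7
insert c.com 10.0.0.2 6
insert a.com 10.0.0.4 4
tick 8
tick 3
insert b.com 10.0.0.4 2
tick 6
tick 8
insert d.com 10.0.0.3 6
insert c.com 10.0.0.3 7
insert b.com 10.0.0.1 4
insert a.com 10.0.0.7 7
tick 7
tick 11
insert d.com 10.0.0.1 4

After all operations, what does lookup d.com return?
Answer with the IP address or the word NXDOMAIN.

Answer: 10.0.0.1

Derivation:
Op 1: tick 7 -> clock=7.
Op 2: insert c.com -> 10.0.0.2 (expiry=7+6=13). clock=7
Op 3: insert a.com -> 10.0.0.4 (expiry=7+4=11). clock=7
Op 4: tick 8 -> clock=15. purged={a.com,c.com}
Op 5: tick 3 -> clock=18.
Op 6: insert b.com -> 10.0.0.4 (expiry=18+2=20). clock=18
Op 7: tick 6 -> clock=24. purged={b.com}
Op 8: tick 8 -> clock=32.
Op 9: insert d.com -> 10.0.0.3 (expiry=32+6=38). clock=32
Op 10: insert c.com -> 10.0.0.3 (expiry=32+7=39). clock=32
Op 11: insert b.com -> 10.0.0.1 (expiry=32+4=36). clock=32
Op 12: insert a.com -> 10.0.0.7 (expiry=32+7=39). clock=32
Op 13: tick 7 -> clock=39. purged={a.com,b.com,c.com,d.com}
Op 14: tick 11 -> clock=50.
Op 15: insert d.com -> 10.0.0.1 (expiry=50+4=54). clock=50
lookup d.com: present, ip=10.0.0.1 expiry=54 > clock=50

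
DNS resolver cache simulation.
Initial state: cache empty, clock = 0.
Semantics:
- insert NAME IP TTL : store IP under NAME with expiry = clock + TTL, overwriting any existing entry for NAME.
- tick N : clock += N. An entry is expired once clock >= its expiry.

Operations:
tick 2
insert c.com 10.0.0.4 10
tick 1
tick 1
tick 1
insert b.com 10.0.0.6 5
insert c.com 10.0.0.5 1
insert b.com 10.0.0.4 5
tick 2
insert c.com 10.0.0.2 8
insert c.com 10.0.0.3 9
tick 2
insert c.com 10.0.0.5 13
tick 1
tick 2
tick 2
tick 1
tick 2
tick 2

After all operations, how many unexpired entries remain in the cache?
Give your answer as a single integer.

Op 1: tick 2 -> clock=2.
Op 2: insert c.com -> 10.0.0.4 (expiry=2+10=12). clock=2
Op 3: tick 1 -> clock=3.
Op 4: tick 1 -> clock=4.
Op 5: tick 1 -> clock=5.
Op 6: insert b.com -> 10.0.0.6 (expiry=5+5=10). clock=5
Op 7: insert c.com -> 10.0.0.5 (expiry=5+1=6). clock=5
Op 8: insert b.com -> 10.0.0.4 (expiry=5+5=10). clock=5
Op 9: tick 2 -> clock=7. purged={c.com}
Op 10: insert c.com -> 10.0.0.2 (expiry=7+8=15). clock=7
Op 11: insert c.com -> 10.0.0.3 (expiry=7+9=16). clock=7
Op 12: tick 2 -> clock=9.
Op 13: insert c.com -> 10.0.0.5 (expiry=9+13=22). clock=9
Op 14: tick 1 -> clock=10. purged={b.com}
Op 15: tick 2 -> clock=12.
Op 16: tick 2 -> clock=14.
Op 17: tick 1 -> clock=15.
Op 18: tick 2 -> clock=17.
Op 19: tick 2 -> clock=19.
Final cache (unexpired): {c.com} -> size=1

Answer: 1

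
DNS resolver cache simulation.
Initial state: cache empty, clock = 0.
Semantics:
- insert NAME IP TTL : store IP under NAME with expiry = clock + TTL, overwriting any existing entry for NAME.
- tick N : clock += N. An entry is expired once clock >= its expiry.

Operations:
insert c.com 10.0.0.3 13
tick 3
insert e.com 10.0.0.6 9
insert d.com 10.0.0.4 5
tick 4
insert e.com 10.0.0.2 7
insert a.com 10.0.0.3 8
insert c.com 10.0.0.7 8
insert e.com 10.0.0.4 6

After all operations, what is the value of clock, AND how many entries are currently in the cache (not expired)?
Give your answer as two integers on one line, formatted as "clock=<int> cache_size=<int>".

Op 1: insert c.com -> 10.0.0.3 (expiry=0+13=13). clock=0
Op 2: tick 3 -> clock=3.
Op 3: insert e.com -> 10.0.0.6 (expiry=3+9=12). clock=3
Op 4: insert d.com -> 10.0.0.4 (expiry=3+5=8). clock=3
Op 5: tick 4 -> clock=7.
Op 6: insert e.com -> 10.0.0.2 (expiry=7+7=14). clock=7
Op 7: insert a.com -> 10.0.0.3 (expiry=7+8=15). clock=7
Op 8: insert c.com -> 10.0.0.7 (expiry=7+8=15). clock=7
Op 9: insert e.com -> 10.0.0.4 (expiry=7+6=13). clock=7
Final clock = 7
Final cache (unexpired): {a.com,c.com,d.com,e.com} -> size=4

Answer: clock=7 cache_size=4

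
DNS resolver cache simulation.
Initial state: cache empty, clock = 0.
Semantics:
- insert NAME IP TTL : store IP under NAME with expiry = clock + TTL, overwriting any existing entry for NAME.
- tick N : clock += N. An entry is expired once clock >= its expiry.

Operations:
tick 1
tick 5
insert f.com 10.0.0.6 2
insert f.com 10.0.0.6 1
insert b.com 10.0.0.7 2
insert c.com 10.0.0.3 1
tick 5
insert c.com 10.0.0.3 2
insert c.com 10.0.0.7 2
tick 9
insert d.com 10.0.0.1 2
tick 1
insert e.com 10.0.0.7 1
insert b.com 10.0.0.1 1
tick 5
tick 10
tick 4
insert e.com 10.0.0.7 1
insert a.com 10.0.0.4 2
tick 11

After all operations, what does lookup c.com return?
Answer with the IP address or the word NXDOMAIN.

Answer: NXDOMAIN

Derivation:
Op 1: tick 1 -> clock=1.
Op 2: tick 5 -> clock=6.
Op 3: insert f.com -> 10.0.0.6 (expiry=6+2=8). clock=6
Op 4: insert f.com -> 10.0.0.6 (expiry=6+1=7). clock=6
Op 5: insert b.com -> 10.0.0.7 (expiry=6+2=8). clock=6
Op 6: insert c.com -> 10.0.0.3 (expiry=6+1=7). clock=6
Op 7: tick 5 -> clock=11. purged={b.com,c.com,f.com}
Op 8: insert c.com -> 10.0.0.3 (expiry=11+2=13). clock=11
Op 9: insert c.com -> 10.0.0.7 (expiry=11+2=13). clock=11
Op 10: tick 9 -> clock=20. purged={c.com}
Op 11: insert d.com -> 10.0.0.1 (expiry=20+2=22). clock=20
Op 12: tick 1 -> clock=21.
Op 13: insert e.com -> 10.0.0.7 (expiry=21+1=22). clock=21
Op 14: insert b.com -> 10.0.0.1 (expiry=21+1=22). clock=21
Op 15: tick 5 -> clock=26. purged={b.com,d.com,e.com}
Op 16: tick 10 -> clock=36.
Op 17: tick 4 -> clock=40.
Op 18: insert e.com -> 10.0.0.7 (expiry=40+1=41). clock=40
Op 19: insert a.com -> 10.0.0.4 (expiry=40+2=42). clock=40
Op 20: tick 11 -> clock=51. purged={a.com,e.com}
lookup c.com: not in cache (expired or never inserted)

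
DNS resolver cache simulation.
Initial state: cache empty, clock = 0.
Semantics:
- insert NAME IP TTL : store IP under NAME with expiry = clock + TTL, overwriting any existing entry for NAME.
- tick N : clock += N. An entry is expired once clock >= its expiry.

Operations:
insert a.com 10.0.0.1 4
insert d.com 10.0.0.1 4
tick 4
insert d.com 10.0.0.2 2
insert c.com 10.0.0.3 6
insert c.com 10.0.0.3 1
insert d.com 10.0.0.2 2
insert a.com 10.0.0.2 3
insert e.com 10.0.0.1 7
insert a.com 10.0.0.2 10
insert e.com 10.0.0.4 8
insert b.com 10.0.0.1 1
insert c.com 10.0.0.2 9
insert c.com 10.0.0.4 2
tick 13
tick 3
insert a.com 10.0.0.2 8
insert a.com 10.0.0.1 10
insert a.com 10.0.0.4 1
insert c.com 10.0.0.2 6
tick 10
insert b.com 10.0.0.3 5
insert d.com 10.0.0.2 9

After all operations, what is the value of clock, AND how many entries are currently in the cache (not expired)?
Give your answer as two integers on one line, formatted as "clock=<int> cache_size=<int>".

Op 1: insert a.com -> 10.0.0.1 (expiry=0+4=4). clock=0
Op 2: insert d.com -> 10.0.0.1 (expiry=0+4=4). clock=0
Op 3: tick 4 -> clock=4. purged={a.com,d.com}
Op 4: insert d.com -> 10.0.0.2 (expiry=4+2=6). clock=4
Op 5: insert c.com -> 10.0.0.3 (expiry=4+6=10). clock=4
Op 6: insert c.com -> 10.0.0.3 (expiry=4+1=5). clock=4
Op 7: insert d.com -> 10.0.0.2 (expiry=4+2=6). clock=4
Op 8: insert a.com -> 10.0.0.2 (expiry=4+3=7). clock=4
Op 9: insert e.com -> 10.0.0.1 (expiry=4+7=11). clock=4
Op 10: insert a.com -> 10.0.0.2 (expiry=4+10=14). clock=4
Op 11: insert e.com -> 10.0.0.4 (expiry=4+8=12). clock=4
Op 12: insert b.com -> 10.0.0.1 (expiry=4+1=5). clock=4
Op 13: insert c.com -> 10.0.0.2 (expiry=4+9=13). clock=4
Op 14: insert c.com -> 10.0.0.4 (expiry=4+2=6). clock=4
Op 15: tick 13 -> clock=17. purged={a.com,b.com,c.com,d.com,e.com}
Op 16: tick 3 -> clock=20.
Op 17: insert a.com -> 10.0.0.2 (expiry=20+8=28). clock=20
Op 18: insert a.com -> 10.0.0.1 (expiry=20+10=30). clock=20
Op 19: insert a.com -> 10.0.0.4 (expiry=20+1=21). clock=20
Op 20: insert c.com -> 10.0.0.2 (expiry=20+6=26). clock=20
Op 21: tick 10 -> clock=30. purged={a.com,c.com}
Op 22: insert b.com -> 10.0.0.3 (expiry=30+5=35). clock=30
Op 23: insert d.com -> 10.0.0.2 (expiry=30+9=39). clock=30
Final clock = 30
Final cache (unexpired): {b.com,d.com} -> size=2

Answer: clock=30 cache_size=2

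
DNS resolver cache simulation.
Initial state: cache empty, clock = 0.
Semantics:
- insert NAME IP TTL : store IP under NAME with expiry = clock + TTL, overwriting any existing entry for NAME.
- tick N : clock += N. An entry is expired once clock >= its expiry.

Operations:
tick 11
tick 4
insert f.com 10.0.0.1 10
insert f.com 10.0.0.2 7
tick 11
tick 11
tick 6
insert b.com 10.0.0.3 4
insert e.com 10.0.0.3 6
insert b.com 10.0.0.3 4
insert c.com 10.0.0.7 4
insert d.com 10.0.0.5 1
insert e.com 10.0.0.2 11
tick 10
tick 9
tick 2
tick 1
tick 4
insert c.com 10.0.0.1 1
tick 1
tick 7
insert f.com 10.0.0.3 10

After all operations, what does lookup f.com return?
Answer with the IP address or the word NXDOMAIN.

Op 1: tick 11 -> clock=11.
Op 2: tick 4 -> clock=15.
Op 3: insert f.com -> 10.0.0.1 (expiry=15+10=25). clock=15
Op 4: insert f.com -> 10.0.0.2 (expiry=15+7=22). clock=15
Op 5: tick 11 -> clock=26. purged={f.com}
Op 6: tick 11 -> clock=37.
Op 7: tick 6 -> clock=43.
Op 8: insert b.com -> 10.0.0.3 (expiry=43+4=47). clock=43
Op 9: insert e.com -> 10.0.0.3 (expiry=43+6=49). clock=43
Op 10: insert b.com -> 10.0.0.3 (expiry=43+4=47). clock=43
Op 11: insert c.com -> 10.0.0.7 (expiry=43+4=47). clock=43
Op 12: insert d.com -> 10.0.0.5 (expiry=43+1=44). clock=43
Op 13: insert e.com -> 10.0.0.2 (expiry=43+11=54). clock=43
Op 14: tick 10 -> clock=53. purged={b.com,c.com,d.com}
Op 15: tick 9 -> clock=62. purged={e.com}
Op 16: tick 2 -> clock=64.
Op 17: tick 1 -> clock=65.
Op 18: tick 4 -> clock=69.
Op 19: insert c.com -> 10.0.0.1 (expiry=69+1=70). clock=69
Op 20: tick 1 -> clock=70. purged={c.com}
Op 21: tick 7 -> clock=77.
Op 22: insert f.com -> 10.0.0.3 (expiry=77+10=87). clock=77
lookup f.com: present, ip=10.0.0.3 expiry=87 > clock=77

Answer: 10.0.0.3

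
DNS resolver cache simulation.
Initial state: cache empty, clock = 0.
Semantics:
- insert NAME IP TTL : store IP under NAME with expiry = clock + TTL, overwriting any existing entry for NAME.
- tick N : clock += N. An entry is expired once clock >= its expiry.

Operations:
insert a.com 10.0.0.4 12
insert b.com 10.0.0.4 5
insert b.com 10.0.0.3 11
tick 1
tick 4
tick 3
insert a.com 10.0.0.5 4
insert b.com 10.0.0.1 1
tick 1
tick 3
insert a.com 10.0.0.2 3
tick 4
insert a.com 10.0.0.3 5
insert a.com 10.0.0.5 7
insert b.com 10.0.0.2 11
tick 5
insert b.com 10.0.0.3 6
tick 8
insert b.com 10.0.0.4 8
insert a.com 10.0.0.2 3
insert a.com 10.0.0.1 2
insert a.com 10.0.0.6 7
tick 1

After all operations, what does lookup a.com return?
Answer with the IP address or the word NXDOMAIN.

Answer: 10.0.0.6

Derivation:
Op 1: insert a.com -> 10.0.0.4 (expiry=0+12=12). clock=0
Op 2: insert b.com -> 10.0.0.4 (expiry=0+5=5). clock=0
Op 3: insert b.com -> 10.0.0.3 (expiry=0+11=11). clock=0
Op 4: tick 1 -> clock=1.
Op 5: tick 4 -> clock=5.
Op 6: tick 3 -> clock=8.
Op 7: insert a.com -> 10.0.0.5 (expiry=8+4=12). clock=8
Op 8: insert b.com -> 10.0.0.1 (expiry=8+1=9). clock=8
Op 9: tick 1 -> clock=9. purged={b.com}
Op 10: tick 3 -> clock=12. purged={a.com}
Op 11: insert a.com -> 10.0.0.2 (expiry=12+3=15). clock=12
Op 12: tick 4 -> clock=16. purged={a.com}
Op 13: insert a.com -> 10.0.0.3 (expiry=16+5=21). clock=16
Op 14: insert a.com -> 10.0.0.5 (expiry=16+7=23). clock=16
Op 15: insert b.com -> 10.0.0.2 (expiry=16+11=27). clock=16
Op 16: tick 5 -> clock=21.
Op 17: insert b.com -> 10.0.0.3 (expiry=21+6=27). clock=21
Op 18: tick 8 -> clock=29. purged={a.com,b.com}
Op 19: insert b.com -> 10.0.0.4 (expiry=29+8=37). clock=29
Op 20: insert a.com -> 10.0.0.2 (expiry=29+3=32). clock=29
Op 21: insert a.com -> 10.0.0.1 (expiry=29+2=31). clock=29
Op 22: insert a.com -> 10.0.0.6 (expiry=29+7=36). clock=29
Op 23: tick 1 -> clock=30.
lookup a.com: present, ip=10.0.0.6 expiry=36 > clock=30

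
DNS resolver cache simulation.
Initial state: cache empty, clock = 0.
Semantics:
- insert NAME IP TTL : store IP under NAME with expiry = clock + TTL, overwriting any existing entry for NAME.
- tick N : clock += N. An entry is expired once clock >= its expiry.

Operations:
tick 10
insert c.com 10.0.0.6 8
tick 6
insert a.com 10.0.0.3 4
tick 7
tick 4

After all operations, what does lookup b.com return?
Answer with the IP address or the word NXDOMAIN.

Answer: NXDOMAIN

Derivation:
Op 1: tick 10 -> clock=10.
Op 2: insert c.com -> 10.0.0.6 (expiry=10+8=18). clock=10
Op 3: tick 6 -> clock=16.
Op 4: insert a.com -> 10.0.0.3 (expiry=16+4=20). clock=16
Op 5: tick 7 -> clock=23. purged={a.com,c.com}
Op 6: tick 4 -> clock=27.
lookup b.com: not in cache (expired or never inserted)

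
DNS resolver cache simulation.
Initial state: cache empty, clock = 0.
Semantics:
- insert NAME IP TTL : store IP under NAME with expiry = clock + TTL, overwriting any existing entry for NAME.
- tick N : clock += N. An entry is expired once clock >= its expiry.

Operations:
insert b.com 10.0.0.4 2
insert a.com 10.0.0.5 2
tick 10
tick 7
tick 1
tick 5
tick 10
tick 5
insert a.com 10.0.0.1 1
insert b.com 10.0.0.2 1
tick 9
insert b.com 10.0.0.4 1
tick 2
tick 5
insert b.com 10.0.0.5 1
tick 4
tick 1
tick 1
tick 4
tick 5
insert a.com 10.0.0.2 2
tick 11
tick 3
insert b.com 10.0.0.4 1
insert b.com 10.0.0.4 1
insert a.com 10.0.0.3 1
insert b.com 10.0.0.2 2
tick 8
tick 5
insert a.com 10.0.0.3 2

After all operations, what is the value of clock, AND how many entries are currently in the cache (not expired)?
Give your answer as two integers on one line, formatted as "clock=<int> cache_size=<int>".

Answer: clock=96 cache_size=1

Derivation:
Op 1: insert b.com -> 10.0.0.4 (expiry=0+2=2). clock=0
Op 2: insert a.com -> 10.0.0.5 (expiry=0+2=2). clock=0
Op 3: tick 10 -> clock=10. purged={a.com,b.com}
Op 4: tick 7 -> clock=17.
Op 5: tick 1 -> clock=18.
Op 6: tick 5 -> clock=23.
Op 7: tick 10 -> clock=33.
Op 8: tick 5 -> clock=38.
Op 9: insert a.com -> 10.0.0.1 (expiry=38+1=39). clock=38
Op 10: insert b.com -> 10.0.0.2 (expiry=38+1=39). clock=38
Op 11: tick 9 -> clock=47. purged={a.com,b.com}
Op 12: insert b.com -> 10.0.0.4 (expiry=47+1=48). clock=47
Op 13: tick 2 -> clock=49. purged={b.com}
Op 14: tick 5 -> clock=54.
Op 15: insert b.com -> 10.0.0.5 (expiry=54+1=55). clock=54
Op 16: tick 4 -> clock=58. purged={b.com}
Op 17: tick 1 -> clock=59.
Op 18: tick 1 -> clock=60.
Op 19: tick 4 -> clock=64.
Op 20: tick 5 -> clock=69.
Op 21: insert a.com -> 10.0.0.2 (expiry=69+2=71). clock=69
Op 22: tick 11 -> clock=80. purged={a.com}
Op 23: tick 3 -> clock=83.
Op 24: insert b.com -> 10.0.0.4 (expiry=83+1=84). clock=83
Op 25: insert b.com -> 10.0.0.4 (expiry=83+1=84). clock=83
Op 26: insert a.com -> 10.0.0.3 (expiry=83+1=84). clock=83
Op 27: insert b.com -> 10.0.0.2 (expiry=83+2=85). clock=83
Op 28: tick 8 -> clock=91. purged={a.com,b.com}
Op 29: tick 5 -> clock=96.
Op 30: insert a.com -> 10.0.0.3 (expiry=96+2=98). clock=96
Final clock = 96
Final cache (unexpired): {a.com} -> size=1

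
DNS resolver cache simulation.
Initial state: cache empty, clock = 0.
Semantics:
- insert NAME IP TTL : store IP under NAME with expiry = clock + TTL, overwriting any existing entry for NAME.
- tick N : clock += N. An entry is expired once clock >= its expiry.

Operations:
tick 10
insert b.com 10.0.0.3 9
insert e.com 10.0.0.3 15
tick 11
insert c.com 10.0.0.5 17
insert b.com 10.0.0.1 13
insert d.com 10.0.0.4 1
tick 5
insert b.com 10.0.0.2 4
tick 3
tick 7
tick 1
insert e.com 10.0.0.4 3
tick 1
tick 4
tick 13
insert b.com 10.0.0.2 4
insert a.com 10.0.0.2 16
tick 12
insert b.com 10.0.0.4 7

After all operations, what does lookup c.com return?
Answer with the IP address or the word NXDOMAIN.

Op 1: tick 10 -> clock=10.
Op 2: insert b.com -> 10.0.0.3 (expiry=10+9=19). clock=10
Op 3: insert e.com -> 10.0.0.3 (expiry=10+15=25). clock=10
Op 4: tick 11 -> clock=21. purged={b.com}
Op 5: insert c.com -> 10.0.0.5 (expiry=21+17=38). clock=21
Op 6: insert b.com -> 10.0.0.1 (expiry=21+13=34). clock=21
Op 7: insert d.com -> 10.0.0.4 (expiry=21+1=22). clock=21
Op 8: tick 5 -> clock=26. purged={d.com,e.com}
Op 9: insert b.com -> 10.0.0.2 (expiry=26+4=30). clock=26
Op 10: tick 3 -> clock=29.
Op 11: tick 7 -> clock=36. purged={b.com}
Op 12: tick 1 -> clock=37.
Op 13: insert e.com -> 10.0.0.4 (expiry=37+3=40). clock=37
Op 14: tick 1 -> clock=38. purged={c.com}
Op 15: tick 4 -> clock=42. purged={e.com}
Op 16: tick 13 -> clock=55.
Op 17: insert b.com -> 10.0.0.2 (expiry=55+4=59). clock=55
Op 18: insert a.com -> 10.0.0.2 (expiry=55+16=71). clock=55
Op 19: tick 12 -> clock=67. purged={b.com}
Op 20: insert b.com -> 10.0.0.4 (expiry=67+7=74). clock=67
lookup c.com: not in cache (expired or never inserted)

Answer: NXDOMAIN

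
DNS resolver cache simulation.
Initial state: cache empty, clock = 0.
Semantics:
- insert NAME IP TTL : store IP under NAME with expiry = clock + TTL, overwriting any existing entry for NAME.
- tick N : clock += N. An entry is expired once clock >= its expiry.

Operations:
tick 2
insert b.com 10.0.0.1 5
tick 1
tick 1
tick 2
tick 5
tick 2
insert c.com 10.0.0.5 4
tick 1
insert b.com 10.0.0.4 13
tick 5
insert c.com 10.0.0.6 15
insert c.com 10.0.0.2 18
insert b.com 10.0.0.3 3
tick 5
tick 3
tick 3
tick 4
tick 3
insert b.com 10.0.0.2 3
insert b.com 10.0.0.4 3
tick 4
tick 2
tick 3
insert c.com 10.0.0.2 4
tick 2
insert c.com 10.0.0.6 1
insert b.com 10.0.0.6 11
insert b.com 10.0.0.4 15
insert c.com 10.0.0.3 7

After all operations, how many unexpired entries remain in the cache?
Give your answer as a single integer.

Op 1: tick 2 -> clock=2.
Op 2: insert b.com -> 10.0.0.1 (expiry=2+5=7). clock=2
Op 3: tick 1 -> clock=3.
Op 4: tick 1 -> clock=4.
Op 5: tick 2 -> clock=6.
Op 6: tick 5 -> clock=11. purged={b.com}
Op 7: tick 2 -> clock=13.
Op 8: insert c.com -> 10.0.0.5 (expiry=13+4=17). clock=13
Op 9: tick 1 -> clock=14.
Op 10: insert b.com -> 10.0.0.4 (expiry=14+13=27). clock=14
Op 11: tick 5 -> clock=19. purged={c.com}
Op 12: insert c.com -> 10.0.0.6 (expiry=19+15=34). clock=19
Op 13: insert c.com -> 10.0.0.2 (expiry=19+18=37). clock=19
Op 14: insert b.com -> 10.0.0.3 (expiry=19+3=22). clock=19
Op 15: tick 5 -> clock=24. purged={b.com}
Op 16: tick 3 -> clock=27.
Op 17: tick 3 -> clock=30.
Op 18: tick 4 -> clock=34.
Op 19: tick 3 -> clock=37. purged={c.com}
Op 20: insert b.com -> 10.0.0.2 (expiry=37+3=40). clock=37
Op 21: insert b.com -> 10.0.0.4 (expiry=37+3=40). clock=37
Op 22: tick 4 -> clock=41. purged={b.com}
Op 23: tick 2 -> clock=43.
Op 24: tick 3 -> clock=46.
Op 25: insert c.com -> 10.0.0.2 (expiry=46+4=50). clock=46
Op 26: tick 2 -> clock=48.
Op 27: insert c.com -> 10.0.0.6 (expiry=48+1=49). clock=48
Op 28: insert b.com -> 10.0.0.6 (expiry=48+11=59). clock=48
Op 29: insert b.com -> 10.0.0.4 (expiry=48+15=63). clock=48
Op 30: insert c.com -> 10.0.0.3 (expiry=48+7=55). clock=48
Final cache (unexpired): {b.com,c.com} -> size=2

Answer: 2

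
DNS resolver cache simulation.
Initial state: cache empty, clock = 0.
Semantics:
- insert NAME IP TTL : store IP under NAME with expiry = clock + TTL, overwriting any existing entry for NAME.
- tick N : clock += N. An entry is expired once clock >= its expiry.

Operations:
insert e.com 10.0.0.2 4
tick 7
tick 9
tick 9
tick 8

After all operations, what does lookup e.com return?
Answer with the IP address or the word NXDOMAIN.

Op 1: insert e.com -> 10.0.0.2 (expiry=0+4=4). clock=0
Op 2: tick 7 -> clock=7. purged={e.com}
Op 3: tick 9 -> clock=16.
Op 4: tick 9 -> clock=25.
Op 5: tick 8 -> clock=33.
lookup e.com: not in cache (expired or never inserted)

Answer: NXDOMAIN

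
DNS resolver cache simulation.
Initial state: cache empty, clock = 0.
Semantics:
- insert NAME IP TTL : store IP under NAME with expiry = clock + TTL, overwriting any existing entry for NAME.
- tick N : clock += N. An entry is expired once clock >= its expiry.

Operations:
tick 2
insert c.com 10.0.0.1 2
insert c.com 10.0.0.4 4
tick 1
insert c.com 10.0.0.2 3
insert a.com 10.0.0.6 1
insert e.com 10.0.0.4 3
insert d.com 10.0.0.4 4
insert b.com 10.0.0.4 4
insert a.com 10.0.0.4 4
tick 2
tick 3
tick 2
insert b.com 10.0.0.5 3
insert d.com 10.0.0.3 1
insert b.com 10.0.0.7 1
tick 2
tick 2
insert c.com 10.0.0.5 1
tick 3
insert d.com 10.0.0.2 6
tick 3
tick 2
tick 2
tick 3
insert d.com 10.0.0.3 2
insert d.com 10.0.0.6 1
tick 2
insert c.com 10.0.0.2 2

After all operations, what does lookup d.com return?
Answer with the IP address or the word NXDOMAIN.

Answer: NXDOMAIN

Derivation:
Op 1: tick 2 -> clock=2.
Op 2: insert c.com -> 10.0.0.1 (expiry=2+2=4). clock=2
Op 3: insert c.com -> 10.0.0.4 (expiry=2+4=6). clock=2
Op 4: tick 1 -> clock=3.
Op 5: insert c.com -> 10.0.0.2 (expiry=3+3=6). clock=3
Op 6: insert a.com -> 10.0.0.6 (expiry=3+1=4). clock=3
Op 7: insert e.com -> 10.0.0.4 (expiry=3+3=6). clock=3
Op 8: insert d.com -> 10.0.0.4 (expiry=3+4=7). clock=3
Op 9: insert b.com -> 10.0.0.4 (expiry=3+4=7). clock=3
Op 10: insert a.com -> 10.0.0.4 (expiry=3+4=7). clock=3
Op 11: tick 2 -> clock=5.
Op 12: tick 3 -> clock=8. purged={a.com,b.com,c.com,d.com,e.com}
Op 13: tick 2 -> clock=10.
Op 14: insert b.com -> 10.0.0.5 (expiry=10+3=13). clock=10
Op 15: insert d.com -> 10.0.0.3 (expiry=10+1=11). clock=10
Op 16: insert b.com -> 10.0.0.7 (expiry=10+1=11). clock=10
Op 17: tick 2 -> clock=12. purged={b.com,d.com}
Op 18: tick 2 -> clock=14.
Op 19: insert c.com -> 10.0.0.5 (expiry=14+1=15). clock=14
Op 20: tick 3 -> clock=17. purged={c.com}
Op 21: insert d.com -> 10.0.0.2 (expiry=17+6=23). clock=17
Op 22: tick 3 -> clock=20.
Op 23: tick 2 -> clock=22.
Op 24: tick 2 -> clock=24. purged={d.com}
Op 25: tick 3 -> clock=27.
Op 26: insert d.com -> 10.0.0.3 (expiry=27+2=29). clock=27
Op 27: insert d.com -> 10.0.0.6 (expiry=27+1=28). clock=27
Op 28: tick 2 -> clock=29. purged={d.com}
Op 29: insert c.com -> 10.0.0.2 (expiry=29+2=31). clock=29
lookup d.com: not in cache (expired or never inserted)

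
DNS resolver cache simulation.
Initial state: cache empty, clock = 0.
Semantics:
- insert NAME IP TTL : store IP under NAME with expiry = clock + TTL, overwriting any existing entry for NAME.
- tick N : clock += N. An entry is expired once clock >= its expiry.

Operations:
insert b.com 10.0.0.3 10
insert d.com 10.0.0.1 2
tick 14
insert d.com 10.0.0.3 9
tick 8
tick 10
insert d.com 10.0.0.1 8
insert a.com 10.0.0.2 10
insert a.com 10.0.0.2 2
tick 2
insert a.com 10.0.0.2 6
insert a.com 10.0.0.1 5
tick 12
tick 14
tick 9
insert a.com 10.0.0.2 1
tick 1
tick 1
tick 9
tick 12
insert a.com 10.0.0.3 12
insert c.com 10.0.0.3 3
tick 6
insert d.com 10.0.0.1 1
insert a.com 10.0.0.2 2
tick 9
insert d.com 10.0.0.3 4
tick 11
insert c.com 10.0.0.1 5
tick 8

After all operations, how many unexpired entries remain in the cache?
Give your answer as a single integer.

Answer: 0

Derivation:
Op 1: insert b.com -> 10.0.0.3 (expiry=0+10=10). clock=0
Op 2: insert d.com -> 10.0.0.1 (expiry=0+2=2). clock=0
Op 3: tick 14 -> clock=14. purged={b.com,d.com}
Op 4: insert d.com -> 10.0.0.3 (expiry=14+9=23). clock=14
Op 5: tick 8 -> clock=22.
Op 6: tick 10 -> clock=32. purged={d.com}
Op 7: insert d.com -> 10.0.0.1 (expiry=32+8=40). clock=32
Op 8: insert a.com -> 10.0.0.2 (expiry=32+10=42). clock=32
Op 9: insert a.com -> 10.0.0.2 (expiry=32+2=34). clock=32
Op 10: tick 2 -> clock=34. purged={a.com}
Op 11: insert a.com -> 10.0.0.2 (expiry=34+6=40). clock=34
Op 12: insert a.com -> 10.0.0.1 (expiry=34+5=39). clock=34
Op 13: tick 12 -> clock=46. purged={a.com,d.com}
Op 14: tick 14 -> clock=60.
Op 15: tick 9 -> clock=69.
Op 16: insert a.com -> 10.0.0.2 (expiry=69+1=70). clock=69
Op 17: tick 1 -> clock=70. purged={a.com}
Op 18: tick 1 -> clock=71.
Op 19: tick 9 -> clock=80.
Op 20: tick 12 -> clock=92.
Op 21: insert a.com -> 10.0.0.3 (expiry=92+12=104). clock=92
Op 22: insert c.com -> 10.0.0.3 (expiry=92+3=95). clock=92
Op 23: tick 6 -> clock=98. purged={c.com}
Op 24: insert d.com -> 10.0.0.1 (expiry=98+1=99). clock=98
Op 25: insert a.com -> 10.0.0.2 (expiry=98+2=100). clock=98
Op 26: tick 9 -> clock=107. purged={a.com,d.com}
Op 27: insert d.com -> 10.0.0.3 (expiry=107+4=111). clock=107
Op 28: tick 11 -> clock=118. purged={d.com}
Op 29: insert c.com -> 10.0.0.1 (expiry=118+5=123). clock=118
Op 30: tick 8 -> clock=126. purged={c.com}
Final cache (unexpired): {} -> size=0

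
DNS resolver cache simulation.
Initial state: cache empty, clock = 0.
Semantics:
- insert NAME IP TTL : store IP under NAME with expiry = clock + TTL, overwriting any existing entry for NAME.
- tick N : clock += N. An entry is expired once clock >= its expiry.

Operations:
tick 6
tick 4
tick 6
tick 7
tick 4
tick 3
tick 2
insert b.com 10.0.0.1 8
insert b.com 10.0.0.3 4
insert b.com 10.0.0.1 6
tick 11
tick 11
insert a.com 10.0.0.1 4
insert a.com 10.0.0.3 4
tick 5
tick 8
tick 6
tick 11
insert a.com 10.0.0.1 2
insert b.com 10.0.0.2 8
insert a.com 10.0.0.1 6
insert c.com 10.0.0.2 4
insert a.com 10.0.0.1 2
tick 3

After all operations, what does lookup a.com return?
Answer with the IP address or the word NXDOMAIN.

Answer: NXDOMAIN

Derivation:
Op 1: tick 6 -> clock=6.
Op 2: tick 4 -> clock=10.
Op 3: tick 6 -> clock=16.
Op 4: tick 7 -> clock=23.
Op 5: tick 4 -> clock=27.
Op 6: tick 3 -> clock=30.
Op 7: tick 2 -> clock=32.
Op 8: insert b.com -> 10.0.0.1 (expiry=32+8=40). clock=32
Op 9: insert b.com -> 10.0.0.3 (expiry=32+4=36). clock=32
Op 10: insert b.com -> 10.0.0.1 (expiry=32+6=38). clock=32
Op 11: tick 11 -> clock=43. purged={b.com}
Op 12: tick 11 -> clock=54.
Op 13: insert a.com -> 10.0.0.1 (expiry=54+4=58). clock=54
Op 14: insert a.com -> 10.0.0.3 (expiry=54+4=58). clock=54
Op 15: tick 5 -> clock=59. purged={a.com}
Op 16: tick 8 -> clock=67.
Op 17: tick 6 -> clock=73.
Op 18: tick 11 -> clock=84.
Op 19: insert a.com -> 10.0.0.1 (expiry=84+2=86). clock=84
Op 20: insert b.com -> 10.0.0.2 (expiry=84+8=92). clock=84
Op 21: insert a.com -> 10.0.0.1 (expiry=84+6=90). clock=84
Op 22: insert c.com -> 10.0.0.2 (expiry=84+4=88). clock=84
Op 23: insert a.com -> 10.0.0.1 (expiry=84+2=86). clock=84
Op 24: tick 3 -> clock=87. purged={a.com}
lookup a.com: not in cache (expired or never inserted)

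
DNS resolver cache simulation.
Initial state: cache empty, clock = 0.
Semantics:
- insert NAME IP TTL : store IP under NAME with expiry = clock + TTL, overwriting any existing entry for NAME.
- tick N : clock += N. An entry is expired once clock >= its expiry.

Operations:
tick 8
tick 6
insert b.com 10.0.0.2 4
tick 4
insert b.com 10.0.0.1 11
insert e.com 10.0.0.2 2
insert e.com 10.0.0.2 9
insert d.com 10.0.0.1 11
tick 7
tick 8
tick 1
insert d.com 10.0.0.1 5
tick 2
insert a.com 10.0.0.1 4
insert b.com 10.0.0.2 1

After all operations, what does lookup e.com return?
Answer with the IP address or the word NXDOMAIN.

Op 1: tick 8 -> clock=8.
Op 2: tick 6 -> clock=14.
Op 3: insert b.com -> 10.0.0.2 (expiry=14+4=18). clock=14
Op 4: tick 4 -> clock=18. purged={b.com}
Op 5: insert b.com -> 10.0.0.1 (expiry=18+11=29). clock=18
Op 6: insert e.com -> 10.0.0.2 (expiry=18+2=20). clock=18
Op 7: insert e.com -> 10.0.0.2 (expiry=18+9=27). clock=18
Op 8: insert d.com -> 10.0.0.1 (expiry=18+11=29). clock=18
Op 9: tick 7 -> clock=25.
Op 10: tick 8 -> clock=33. purged={b.com,d.com,e.com}
Op 11: tick 1 -> clock=34.
Op 12: insert d.com -> 10.0.0.1 (expiry=34+5=39). clock=34
Op 13: tick 2 -> clock=36.
Op 14: insert a.com -> 10.0.0.1 (expiry=36+4=40). clock=36
Op 15: insert b.com -> 10.0.0.2 (expiry=36+1=37). clock=36
lookup e.com: not in cache (expired or never inserted)

Answer: NXDOMAIN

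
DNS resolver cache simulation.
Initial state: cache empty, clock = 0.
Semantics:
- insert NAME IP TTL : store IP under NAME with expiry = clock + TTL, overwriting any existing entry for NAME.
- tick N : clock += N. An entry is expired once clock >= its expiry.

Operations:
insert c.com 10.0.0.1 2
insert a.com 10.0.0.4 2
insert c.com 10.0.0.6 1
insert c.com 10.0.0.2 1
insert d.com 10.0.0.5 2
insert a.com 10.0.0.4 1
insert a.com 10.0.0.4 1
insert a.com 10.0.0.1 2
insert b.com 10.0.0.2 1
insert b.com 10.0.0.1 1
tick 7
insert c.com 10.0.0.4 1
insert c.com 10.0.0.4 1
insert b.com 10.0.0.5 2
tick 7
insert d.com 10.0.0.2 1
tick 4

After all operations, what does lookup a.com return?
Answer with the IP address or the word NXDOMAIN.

Op 1: insert c.com -> 10.0.0.1 (expiry=0+2=2). clock=0
Op 2: insert a.com -> 10.0.0.4 (expiry=0+2=2). clock=0
Op 3: insert c.com -> 10.0.0.6 (expiry=0+1=1). clock=0
Op 4: insert c.com -> 10.0.0.2 (expiry=0+1=1). clock=0
Op 5: insert d.com -> 10.0.0.5 (expiry=0+2=2). clock=0
Op 6: insert a.com -> 10.0.0.4 (expiry=0+1=1). clock=0
Op 7: insert a.com -> 10.0.0.4 (expiry=0+1=1). clock=0
Op 8: insert a.com -> 10.0.0.1 (expiry=0+2=2). clock=0
Op 9: insert b.com -> 10.0.0.2 (expiry=0+1=1). clock=0
Op 10: insert b.com -> 10.0.0.1 (expiry=0+1=1). clock=0
Op 11: tick 7 -> clock=7. purged={a.com,b.com,c.com,d.com}
Op 12: insert c.com -> 10.0.0.4 (expiry=7+1=8). clock=7
Op 13: insert c.com -> 10.0.0.4 (expiry=7+1=8). clock=7
Op 14: insert b.com -> 10.0.0.5 (expiry=7+2=9). clock=7
Op 15: tick 7 -> clock=14. purged={b.com,c.com}
Op 16: insert d.com -> 10.0.0.2 (expiry=14+1=15). clock=14
Op 17: tick 4 -> clock=18. purged={d.com}
lookup a.com: not in cache (expired or never inserted)

Answer: NXDOMAIN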